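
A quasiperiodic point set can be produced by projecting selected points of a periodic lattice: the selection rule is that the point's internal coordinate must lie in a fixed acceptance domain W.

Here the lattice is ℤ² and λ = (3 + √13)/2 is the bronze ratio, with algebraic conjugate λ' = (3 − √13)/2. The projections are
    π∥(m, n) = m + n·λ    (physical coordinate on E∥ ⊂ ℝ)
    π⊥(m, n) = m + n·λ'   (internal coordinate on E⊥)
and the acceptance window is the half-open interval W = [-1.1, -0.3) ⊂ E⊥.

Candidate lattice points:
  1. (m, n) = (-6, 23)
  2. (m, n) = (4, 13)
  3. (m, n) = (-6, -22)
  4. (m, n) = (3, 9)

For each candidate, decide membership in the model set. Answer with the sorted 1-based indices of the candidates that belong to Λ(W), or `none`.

λ' = (3−√13)/2 ≈ -0.302776.
[1] lift (-6,23): star map gives -12.963840; window check -1.1 ≤ -12.963840 < -0.3 is false → out
[2] lift (4,13): star map gives 0.063917; window check -1.1 ≤ 0.063917 < -0.3 is false → out
[3] lift (-6,-22): star map gives 0.661064; window check -1.1 ≤ 0.661064 < -0.3 is false → out
[4] lift (3,9): star map gives 0.275019; window check -1.1 ≤ 0.275019 < -0.3 is false → out

none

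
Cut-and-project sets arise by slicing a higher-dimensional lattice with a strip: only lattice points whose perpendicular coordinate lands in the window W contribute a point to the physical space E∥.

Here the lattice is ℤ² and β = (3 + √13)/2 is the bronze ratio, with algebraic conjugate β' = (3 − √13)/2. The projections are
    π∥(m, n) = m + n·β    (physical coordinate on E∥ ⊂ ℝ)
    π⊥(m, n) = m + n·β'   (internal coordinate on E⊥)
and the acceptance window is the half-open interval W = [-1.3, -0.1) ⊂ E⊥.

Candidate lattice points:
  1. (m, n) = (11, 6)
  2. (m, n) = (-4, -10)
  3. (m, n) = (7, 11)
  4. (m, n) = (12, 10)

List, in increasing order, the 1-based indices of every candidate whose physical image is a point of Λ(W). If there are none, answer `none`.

2

Numerically β ≈ 3.3028 and β' = −1/β ≈ -0.3028.
candidate 1: (m,n)=(11,6) → π∥ = 11+6·β ≈ 30.8167, π⊥ = 11+6·β' ≈ 9.1833 ∉ [-1.3, -0.1) ⇒ out
candidate 2: (m,n)=(-4,-10) → π∥ = -4-10·β ≈ -37.0278, π⊥ = -4-10·β' ≈ -0.9722 ∈ [-1.3, -0.1) ⇒ IN Λ
candidate 3: (m,n)=(7,11) → π∥ = 7+11·β ≈ 43.3305, π⊥ = 7+11·β' ≈ 3.6695 ∉ [-1.3, -0.1) ⇒ out
candidate 4: (m,n)=(12,10) → π∥ = 12+10·β ≈ 45.0278, π⊥ = 12+10·β' ≈ 8.9722 ∉ [-1.3, -0.1) ⇒ out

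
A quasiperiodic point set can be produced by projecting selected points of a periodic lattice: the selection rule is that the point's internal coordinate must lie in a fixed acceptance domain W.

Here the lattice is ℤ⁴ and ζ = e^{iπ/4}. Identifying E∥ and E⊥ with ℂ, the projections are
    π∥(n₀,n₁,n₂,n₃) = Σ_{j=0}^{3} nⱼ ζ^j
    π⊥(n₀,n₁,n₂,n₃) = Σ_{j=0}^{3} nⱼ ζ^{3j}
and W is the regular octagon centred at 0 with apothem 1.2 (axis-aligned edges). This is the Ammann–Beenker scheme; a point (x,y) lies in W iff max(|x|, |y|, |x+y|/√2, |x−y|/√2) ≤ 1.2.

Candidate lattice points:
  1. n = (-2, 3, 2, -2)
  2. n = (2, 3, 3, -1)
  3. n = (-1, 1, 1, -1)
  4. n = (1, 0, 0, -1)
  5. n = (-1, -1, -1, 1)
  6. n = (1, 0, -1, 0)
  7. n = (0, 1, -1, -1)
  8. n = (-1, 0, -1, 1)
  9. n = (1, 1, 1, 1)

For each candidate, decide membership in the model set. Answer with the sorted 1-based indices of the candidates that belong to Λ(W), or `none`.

With ζ = e^{iπ/4} the internal vectors are ζ^0,ζ^3,ζ^6,ζ^9.
candidate 1: n = (-2, 3, 2, -2) → π⊥ ≈ (-5.5355, -1.2929); max(|x|,|y|,|x±y|/√2) = 5.5355 > 1.2 ⇒ ∉ W
candidate 2: n = (2, 3, 3, -1) → π⊥ ≈ (-0.8284, -1.5858); max(|x|,|y|,|x±y|/√2) = 1.7071 > 1.2 ⇒ ∉ W
candidate 3: n = (-1, 1, 1, -1) → π⊥ ≈ (-2.4142, -1.0000); max(|x|,|y|,|x±y|/√2) = 2.4142 > 1.2 ⇒ ∉ W
candidate 4: n = (1, 0, 0, -1) → π⊥ ≈ (+0.2929, -0.7071); max(|x|,|y|,|x±y|/√2) = 0.7071 ≤ 1.2 ⇒ ∈ W
candidate 5: n = (-1, -1, -1, 1) → π⊥ ≈ (+0.4142, +1.0000); max(|x|,|y|,|x±y|/√2) = 1.0000 ≤ 1.2 ⇒ ∈ W
candidate 6: n = (1, 0, -1, 0) → π⊥ ≈ (+1.0000, +1.0000); max(|x|,|y|,|x±y|/√2) = 1.4142 > 1.2 ⇒ ∉ W
candidate 7: n = (0, 1, -1, -1) → π⊥ ≈ (-1.4142, +1.0000); max(|x|,|y|,|x±y|/√2) = 1.7071 > 1.2 ⇒ ∉ W
candidate 8: n = (-1, 0, -1, 1) → π⊥ ≈ (-0.2929, +1.7071); max(|x|,|y|,|x±y|/√2) = 1.7071 > 1.2 ⇒ ∉ W
candidate 9: n = (1, 1, 1, 1) → π⊥ ≈ (+1.0000, +0.4142); max(|x|,|y|,|x±y|/√2) = 1.0000 ≤ 1.2 ⇒ ∈ W

4, 5, 9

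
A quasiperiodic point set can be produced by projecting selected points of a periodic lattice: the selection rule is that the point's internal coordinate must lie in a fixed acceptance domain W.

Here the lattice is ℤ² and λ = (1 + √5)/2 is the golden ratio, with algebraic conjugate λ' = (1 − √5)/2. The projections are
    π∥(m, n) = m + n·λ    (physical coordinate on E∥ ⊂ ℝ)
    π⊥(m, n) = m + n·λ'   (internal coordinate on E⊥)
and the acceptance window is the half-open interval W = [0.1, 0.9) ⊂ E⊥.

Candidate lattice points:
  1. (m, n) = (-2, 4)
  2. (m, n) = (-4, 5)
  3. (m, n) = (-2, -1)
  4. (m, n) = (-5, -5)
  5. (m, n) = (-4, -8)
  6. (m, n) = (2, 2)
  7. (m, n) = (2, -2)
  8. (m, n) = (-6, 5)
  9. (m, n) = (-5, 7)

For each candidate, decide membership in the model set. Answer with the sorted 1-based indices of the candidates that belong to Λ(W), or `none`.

Numerically λ ≈ 1.6180 and λ' = −1/λ ≈ -0.6180.
candidate 1: (m,n)=(-2,4) → π∥ = -2+4·λ ≈ 4.4721, π⊥ = -2+4·λ' ≈ -4.4721 ∉ [0.1, 0.9) ⇒ out
candidate 2: (m,n)=(-4,5) → π∥ = -4+5·λ ≈ 4.0902, π⊥ = -4+5·λ' ≈ -7.0902 ∉ [0.1, 0.9) ⇒ out
candidate 3: (m,n)=(-2,-1) → π∥ = -2-1·λ ≈ -3.6180, π⊥ = -2-1·λ' ≈ -1.3820 ∉ [0.1, 0.9) ⇒ out
candidate 4: (m,n)=(-5,-5) → π∥ = -5-5·λ ≈ -13.0902, π⊥ = -5-5·λ' ≈ -1.9098 ∉ [0.1, 0.9) ⇒ out
candidate 5: (m,n)=(-4,-8) → π∥ = -4-8·λ ≈ -16.9443, π⊥ = -4-8·λ' ≈ 0.9443 ∉ [0.1, 0.9) ⇒ out
candidate 6: (m,n)=(2,2) → π∥ = 2+2·λ ≈ 5.2361, π⊥ = 2+2·λ' ≈ 0.7639 ∈ [0.1, 0.9) ⇒ IN Λ
candidate 7: (m,n)=(2,-2) → π∥ = 2-2·λ ≈ -1.2361, π⊥ = 2-2·λ' ≈ 3.2361 ∉ [0.1, 0.9) ⇒ out
candidate 8: (m,n)=(-6,5) → π∥ = -6+5·λ ≈ 2.0902, π⊥ = -6+5·λ' ≈ -9.0902 ∉ [0.1, 0.9) ⇒ out
candidate 9: (m,n)=(-5,7) → π∥ = -5+7·λ ≈ 6.3262, π⊥ = -5+7·λ' ≈ -9.3262 ∉ [0.1, 0.9) ⇒ out

6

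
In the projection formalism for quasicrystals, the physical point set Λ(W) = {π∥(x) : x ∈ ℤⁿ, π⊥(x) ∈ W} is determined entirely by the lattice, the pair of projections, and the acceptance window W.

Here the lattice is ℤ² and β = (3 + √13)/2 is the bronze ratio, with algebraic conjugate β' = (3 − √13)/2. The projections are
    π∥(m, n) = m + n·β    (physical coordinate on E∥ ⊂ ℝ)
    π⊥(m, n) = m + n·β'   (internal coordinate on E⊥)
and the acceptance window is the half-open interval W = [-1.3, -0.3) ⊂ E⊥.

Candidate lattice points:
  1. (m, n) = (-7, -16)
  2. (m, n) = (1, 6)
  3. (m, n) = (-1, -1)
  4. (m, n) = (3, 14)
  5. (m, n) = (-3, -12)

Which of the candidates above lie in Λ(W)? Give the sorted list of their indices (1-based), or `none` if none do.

Numerically β ≈ 3.302776 and β' = −1/β ≈ -0.302776.
#1 (-7,-16): internal coord -7 + (-16)·β' = -2.155590; -2.155590 ∉ [-1.3, -0.3) → out
#2 (1,6): internal coord 1 + (6)·β' = -0.816654; -0.816654 ∈ [-1.3, -0.3) → IN Λ
#3 (-1,-1): internal coord -1 + (-1)·β' = -0.697224; -0.697224 ∈ [-1.3, -0.3) → IN Λ
#4 (3,14): internal coord 3 + (14)·β' = -1.238859; -1.238859 ∈ [-1.3, -0.3) → IN Λ
#5 (-3,-12): internal coord -3 + (-12)·β' = +0.633308; +0.633308 ∉ [-1.3, -0.3) → out

2, 3, 4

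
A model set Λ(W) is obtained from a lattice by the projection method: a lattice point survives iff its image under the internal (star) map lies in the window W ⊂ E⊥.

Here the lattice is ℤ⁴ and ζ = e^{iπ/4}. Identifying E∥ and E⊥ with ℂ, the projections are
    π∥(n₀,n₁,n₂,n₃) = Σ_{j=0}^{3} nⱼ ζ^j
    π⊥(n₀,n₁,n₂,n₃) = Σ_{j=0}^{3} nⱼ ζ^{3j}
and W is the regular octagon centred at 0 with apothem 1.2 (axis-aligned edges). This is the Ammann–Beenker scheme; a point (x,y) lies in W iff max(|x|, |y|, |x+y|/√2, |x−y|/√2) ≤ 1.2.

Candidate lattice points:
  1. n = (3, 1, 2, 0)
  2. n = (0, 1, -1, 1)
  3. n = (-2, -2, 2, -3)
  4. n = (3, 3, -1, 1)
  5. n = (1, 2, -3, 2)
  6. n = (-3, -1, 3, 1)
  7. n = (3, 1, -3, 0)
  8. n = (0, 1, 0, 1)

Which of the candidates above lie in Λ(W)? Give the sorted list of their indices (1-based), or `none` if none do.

none

With ζ = e^{iπ/4} the internal vectors are ζ^0,ζ^3,ζ^6,ζ^9.
#1 (3, 1, 2, 0): internal (2.292893, -1.292893); octagon support 2.535534 vs apothem 1.2 → ∉ W
#2 (0, 1, -1, 1): internal (0.000000, 2.414214); octagon support 2.414214 vs apothem 1.2 → ∉ W
#3 (-2, -2, 2, -3): internal (-2.707107, -5.535534); octagon support 5.828427 vs apothem 1.2 → ∉ W
#4 (3, 3, -1, 1): internal (1.585786, 3.828427); octagon support 3.828427 vs apothem 1.2 → ∉ W
#5 (1, 2, -3, 2): internal (1.000000, 5.828427); octagon support 5.828427 vs apothem 1.2 → ∉ W
#6 (-3, -1, 3, 1): internal (-1.585786, -3.000000); octagon support 3.242641 vs apothem 1.2 → ∉ W
#7 (3, 1, -3, 0): internal (2.292893, 3.707107); octagon support 4.242641 vs apothem 1.2 → ∉ W
#8 (0, 1, 0, 1): internal (0.000000, 1.414214); octagon support 1.414214 vs apothem 1.2 → ∉ W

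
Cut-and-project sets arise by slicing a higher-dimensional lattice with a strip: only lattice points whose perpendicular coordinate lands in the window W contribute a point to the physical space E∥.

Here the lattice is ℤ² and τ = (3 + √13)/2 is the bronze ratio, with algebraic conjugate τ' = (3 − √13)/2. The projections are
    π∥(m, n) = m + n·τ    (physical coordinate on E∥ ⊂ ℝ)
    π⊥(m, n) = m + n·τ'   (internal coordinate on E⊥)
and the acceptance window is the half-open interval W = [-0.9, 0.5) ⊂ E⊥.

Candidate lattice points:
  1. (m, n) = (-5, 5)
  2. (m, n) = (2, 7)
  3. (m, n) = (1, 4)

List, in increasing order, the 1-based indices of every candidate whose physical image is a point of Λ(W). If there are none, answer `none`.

2, 3

τ' = (3−√13)/2 ≈ -0.302776.
#1 (-5,5): internal coord -5 + (5)·τ' = -6.513878; -6.513878 ∉ [-0.9, 0.5) → out
#2 (2,7): internal coord 2 + (7)·τ' = -0.119429; -0.119429 ∈ [-0.9, 0.5) → IN Λ
#3 (1,4): internal coord 1 + (4)·τ' = -0.211103; -0.211103 ∈ [-0.9, 0.5) → IN Λ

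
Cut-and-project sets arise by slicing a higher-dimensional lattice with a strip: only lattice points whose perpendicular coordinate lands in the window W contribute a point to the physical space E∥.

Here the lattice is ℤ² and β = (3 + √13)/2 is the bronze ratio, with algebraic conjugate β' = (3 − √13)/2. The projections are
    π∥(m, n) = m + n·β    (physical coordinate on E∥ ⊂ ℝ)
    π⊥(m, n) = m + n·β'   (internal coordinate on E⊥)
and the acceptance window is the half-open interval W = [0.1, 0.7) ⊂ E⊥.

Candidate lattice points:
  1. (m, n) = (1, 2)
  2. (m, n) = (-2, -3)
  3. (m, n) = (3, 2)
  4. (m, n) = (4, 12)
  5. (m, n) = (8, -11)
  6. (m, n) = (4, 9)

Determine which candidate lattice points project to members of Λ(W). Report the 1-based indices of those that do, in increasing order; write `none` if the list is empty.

1, 4

β' = (3−√13)/2 ≈ -0.302776.
[1] lift (1,2): star map gives 0.394449; window check 0.1 ≤ 0.394449 < 0.7 is true → IN Λ
[2] lift (-2,-3): star map gives -1.091673; window check 0.1 ≤ -1.091673 < 0.7 is false → out
[3] lift (3,2): star map gives 2.394449; window check 0.1 ≤ 2.394449 < 0.7 is false → out
[4] lift (4,12): star map gives 0.366692; window check 0.1 ≤ 0.366692 < 0.7 is true → IN Λ
[5] lift (8,-11): star map gives 11.330532; window check 0.1 ≤ 11.330532 < 0.7 is false → out
[6] lift (4,9): star map gives 1.275019; window check 0.1 ≤ 1.275019 < 0.7 is false → out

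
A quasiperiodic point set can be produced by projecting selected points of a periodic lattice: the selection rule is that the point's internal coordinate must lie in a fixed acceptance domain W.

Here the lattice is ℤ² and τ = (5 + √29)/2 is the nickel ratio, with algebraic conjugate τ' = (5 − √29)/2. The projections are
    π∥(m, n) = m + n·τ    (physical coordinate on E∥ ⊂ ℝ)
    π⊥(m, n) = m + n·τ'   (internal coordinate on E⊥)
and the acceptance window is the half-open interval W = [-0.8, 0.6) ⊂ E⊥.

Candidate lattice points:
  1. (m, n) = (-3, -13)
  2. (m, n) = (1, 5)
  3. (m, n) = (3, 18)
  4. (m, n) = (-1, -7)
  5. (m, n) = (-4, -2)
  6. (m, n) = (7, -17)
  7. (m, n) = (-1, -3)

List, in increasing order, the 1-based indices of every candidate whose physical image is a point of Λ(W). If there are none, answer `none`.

1, 2, 3, 4, 7

τ' = (5−√29)/2 ≈ -0.192582.
candidate 1: (m,n)=(-3,-13) → π∥ = -3-13·τ ≈ -70.503571, π⊥ = -3-13·τ' ≈ -0.496429 ∈ [-0.8, 0.6) ⇒ IN Λ
candidate 2: (m,n)=(1,5) → π∥ = 1+5·τ ≈ 26.962912, π⊥ = 1+5·τ' ≈ 0.037088 ∈ [-0.8, 0.6) ⇒ IN Λ
candidate 3: (m,n)=(3,18) → π∥ = 3+18·τ ≈ 96.466483, π⊥ = 3+18·τ' ≈ -0.466483 ∈ [-0.8, 0.6) ⇒ IN Λ
candidate 4: (m,n)=(-1,-7) → π∥ = -1-7·τ ≈ -37.348077, π⊥ = -1-7·τ' ≈ 0.348077 ∈ [-0.8, 0.6) ⇒ IN Λ
candidate 5: (m,n)=(-4,-2) → π∥ = -4-2·τ ≈ -14.385165, π⊥ = -4-2·τ' ≈ -3.614835 ∉ [-0.8, 0.6) ⇒ out
candidate 6: (m,n)=(7,-17) → π∥ = 7-17·τ ≈ -81.273901, π⊥ = 7-17·τ' ≈ 10.273901 ∉ [-0.8, 0.6) ⇒ out
candidate 7: (m,n)=(-1,-3) → π∥ = -1-3·τ ≈ -16.577747, π⊥ = -1-3·τ' ≈ -0.422253 ∈ [-0.8, 0.6) ⇒ IN Λ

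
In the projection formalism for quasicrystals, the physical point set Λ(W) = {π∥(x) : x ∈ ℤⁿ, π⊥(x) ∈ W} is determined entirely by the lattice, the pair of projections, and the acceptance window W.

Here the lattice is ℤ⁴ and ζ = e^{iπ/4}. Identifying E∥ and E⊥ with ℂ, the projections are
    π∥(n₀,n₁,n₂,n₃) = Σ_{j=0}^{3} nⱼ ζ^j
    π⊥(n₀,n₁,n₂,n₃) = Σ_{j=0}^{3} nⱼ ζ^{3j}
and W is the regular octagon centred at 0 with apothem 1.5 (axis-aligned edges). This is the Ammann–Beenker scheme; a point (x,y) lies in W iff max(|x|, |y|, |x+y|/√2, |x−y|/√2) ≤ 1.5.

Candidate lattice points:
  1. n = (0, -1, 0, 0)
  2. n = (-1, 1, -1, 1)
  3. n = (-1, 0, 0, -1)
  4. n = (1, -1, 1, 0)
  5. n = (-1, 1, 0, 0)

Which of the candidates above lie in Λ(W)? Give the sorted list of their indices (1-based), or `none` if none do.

Internal map: ζ^{3j} for j=0..3 gives (1,0), (−√2/2,√2/2), (0,−1), (√2/2,√2/2).
candidate 1: n = (0, -1, 0, 0) → π⊥ ≈ (+0.70711, -0.70711); max(|x|,|y|,|x±y|/√2) = 1.00000 ≤ 1.5 ⇒ ∈ W
candidate 2: n = (-1, 1, -1, 1) → π⊥ ≈ (-1.00000, +2.41421); max(|x|,|y|,|x±y|/√2) = 2.41421 > 1.5 ⇒ ∉ W
candidate 3: n = (-1, 0, 0, -1) → π⊥ ≈ (-1.70711, -0.70711); max(|x|,|y|,|x±y|/√2) = 1.70711 > 1.5 ⇒ ∉ W
candidate 4: n = (1, -1, 1, 0) → π⊥ ≈ (+1.70711, -1.70711); max(|x|,|y|,|x±y|/√2) = 2.41421 > 1.5 ⇒ ∉ W
candidate 5: n = (-1, 1, 0, 0) → π⊥ ≈ (-1.70711, +0.70711); max(|x|,|y|,|x±y|/√2) = 1.70711 > 1.5 ⇒ ∉ W

1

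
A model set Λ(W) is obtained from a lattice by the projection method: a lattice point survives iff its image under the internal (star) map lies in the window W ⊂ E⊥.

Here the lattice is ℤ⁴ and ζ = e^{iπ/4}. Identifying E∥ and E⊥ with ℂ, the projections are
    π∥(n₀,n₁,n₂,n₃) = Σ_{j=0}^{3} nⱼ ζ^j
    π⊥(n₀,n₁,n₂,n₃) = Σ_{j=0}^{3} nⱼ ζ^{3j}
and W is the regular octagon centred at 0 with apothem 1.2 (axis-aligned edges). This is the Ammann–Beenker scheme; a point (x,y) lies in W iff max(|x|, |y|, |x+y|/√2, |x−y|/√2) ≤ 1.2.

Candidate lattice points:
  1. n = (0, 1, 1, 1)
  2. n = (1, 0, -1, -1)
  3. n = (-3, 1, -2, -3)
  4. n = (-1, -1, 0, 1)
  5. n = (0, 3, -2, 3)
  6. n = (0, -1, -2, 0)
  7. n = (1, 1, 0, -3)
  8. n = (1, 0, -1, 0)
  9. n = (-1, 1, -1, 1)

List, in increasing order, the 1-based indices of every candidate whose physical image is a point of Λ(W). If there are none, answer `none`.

1, 2, 4

π⊥(n) = n₀ + n₁ζ³ + n₂ζ⁶ + n₃ζ⁹ where ζ = e^{iπ/4}.
candidate 1: n = (0, 1, 1, 1) → π⊥ ≈ (+0.00000, +0.41421); max(|x|,|y|,|x±y|/√2) = 0.41421 ≤ 1.2 ⇒ ∈ W
candidate 2: n = (1, 0, -1, -1) → π⊥ ≈ (+0.29289, +0.29289); max(|x|,|y|,|x±y|/√2) = 0.41421 ≤ 1.2 ⇒ ∈ W
candidate 3: n = (-3, 1, -2, -3) → π⊥ ≈ (-5.82843, +0.58579); max(|x|,|y|,|x±y|/√2) = 5.82843 > 1.2 ⇒ ∉ W
candidate 4: n = (-1, -1, 0, 1) → π⊥ ≈ (+0.41421, +0.00000); max(|x|,|y|,|x±y|/√2) = 0.41421 ≤ 1.2 ⇒ ∈ W
candidate 5: n = (0, 3, -2, 3) → π⊥ ≈ (+0.00000, +6.24264); max(|x|,|y|,|x±y|/√2) = 6.24264 > 1.2 ⇒ ∉ W
candidate 6: n = (0, -1, -2, 0) → π⊥ ≈ (+0.70711, +1.29289); max(|x|,|y|,|x±y|/√2) = 1.41421 > 1.2 ⇒ ∉ W
candidate 7: n = (1, 1, 0, -3) → π⊥ ≈ (-1.82843, -1.41421); max(|x|,|y|,|x±y|/√2) = 2.29289 > 1.2 ⇒ ∉ W
candidate 8: n = (1, 0, -1, 0) → π⊥ ≈ (+1.00000, +1.00000); max(|x|,|y|,|x±y|/√2) = 1.41421 > 1.2 ⇒ ∉ W
candidate 9: n = (-1, 1, -1, 1) → π⊥ ≈ (-1.00000, +2.41421); max(|x|,|y|,|x±y|/√2) = 2.41421 > 1.2 ⇒ ∉ W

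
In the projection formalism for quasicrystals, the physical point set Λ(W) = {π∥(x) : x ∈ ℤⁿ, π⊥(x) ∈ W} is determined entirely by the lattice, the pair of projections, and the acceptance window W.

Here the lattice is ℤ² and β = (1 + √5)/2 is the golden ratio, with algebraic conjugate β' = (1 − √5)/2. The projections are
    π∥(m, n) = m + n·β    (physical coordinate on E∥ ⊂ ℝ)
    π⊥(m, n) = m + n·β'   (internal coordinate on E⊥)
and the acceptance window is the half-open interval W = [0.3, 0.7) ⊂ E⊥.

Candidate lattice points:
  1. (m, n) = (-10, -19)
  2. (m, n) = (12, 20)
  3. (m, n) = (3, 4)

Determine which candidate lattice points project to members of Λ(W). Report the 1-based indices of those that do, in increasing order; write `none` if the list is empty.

Numerically β ≈ 1.6180 and β' = −1/β ≈ -0.6180.
candidate 1: (m,n)=(-10,-19) → π∥ = -10-19·β ≈ -40.7426, π⊥ = -10-19·β' ≈ 1.7426 ∉ [0.3, 0.7) ⇒ out
candidate 2: (m,n)=(12,20) → π∥ = 12+20·β ≈ 44.3607, π⊥ = 12+20·β' ≈ -0.3607 ∉ [0.3, 0.7) ⇒ out
candidate 3: (m,n)=(3,4) → π∥ = 3+4·β ≈ 9.4721, π⊥ = 3+4·β' ≈ 0.5279 ∈ [0.3, 0.7) ⇒ IN Λ

3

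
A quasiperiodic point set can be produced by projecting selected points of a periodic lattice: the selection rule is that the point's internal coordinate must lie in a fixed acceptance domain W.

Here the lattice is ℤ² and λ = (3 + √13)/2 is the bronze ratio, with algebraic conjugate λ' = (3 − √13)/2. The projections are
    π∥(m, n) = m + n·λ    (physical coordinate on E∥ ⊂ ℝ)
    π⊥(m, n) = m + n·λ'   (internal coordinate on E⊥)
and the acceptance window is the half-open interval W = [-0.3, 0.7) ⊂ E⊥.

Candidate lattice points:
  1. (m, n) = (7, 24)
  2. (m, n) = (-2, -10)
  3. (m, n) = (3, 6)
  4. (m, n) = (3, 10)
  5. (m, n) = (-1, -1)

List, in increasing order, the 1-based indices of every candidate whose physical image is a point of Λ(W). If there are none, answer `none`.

Numerically λ ≈ 3.30278 and λ' = −1/λ ≈ -0.30278.
[1] lift (7,24): star map gives -0.26662; window check -0.3 ≤ -0.26662 < 0.7 is true → IN Λ
[2] lift (-2,-10): star map gives 1.02776; window check -0.3 ≤ 1.02776 < 0.7 is false → out
[3] lift (3,6): star map gives 1.18335; window check -0.3 ≤ 1.18335 < 0.7 is false → out
[4] lift (3,10): star map gives -0.02776; window check -0.3 ≤ -0.02776 < 0.7 is true → IN Λ
[5] lift (-1,-1): star map gives -0.69722; window check -0.3 ≤ -0.69722 < 0.7 is false → out

1, 4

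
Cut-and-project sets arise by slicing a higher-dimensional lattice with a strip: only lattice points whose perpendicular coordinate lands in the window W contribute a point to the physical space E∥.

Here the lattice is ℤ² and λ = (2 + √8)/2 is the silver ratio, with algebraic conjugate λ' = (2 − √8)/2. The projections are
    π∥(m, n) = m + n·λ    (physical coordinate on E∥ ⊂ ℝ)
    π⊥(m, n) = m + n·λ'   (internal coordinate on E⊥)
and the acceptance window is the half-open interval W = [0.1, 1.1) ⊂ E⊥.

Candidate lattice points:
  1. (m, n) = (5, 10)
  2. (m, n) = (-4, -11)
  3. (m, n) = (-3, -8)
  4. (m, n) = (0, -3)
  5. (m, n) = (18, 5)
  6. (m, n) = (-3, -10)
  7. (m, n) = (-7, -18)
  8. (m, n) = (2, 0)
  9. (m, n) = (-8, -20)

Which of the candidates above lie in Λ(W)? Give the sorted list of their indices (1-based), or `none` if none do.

1, 2, 3, 7, 9

Numerically λ ≈ 2.414214 and λ' = −1/λ ≈ -0.414214.
#1 (5,10): internal coord 5 + (10)·λ' = +0.857864; +0.857864 ∈ [0.1, 1.1) → IN Λ
#2 (-4,-11): internal coord -4 + (-11)·λ' = +0.556349; +0.556349 ∈ [0.1, 1.1) → IN Λ
#3 (-3,-8): internal coord -3 + (-8)·λ' = +0.313708; +0.313708 ∈ [0.1, 1.1) → IN Λ
#4 (0,-3): internal coord 0 + (-3)·λ' = +1.242641; +1.242641 ∉ [0.1, 1.1) → out
#5 (18,5): internal coord 18 + (5)·λ' = +15.928932; +15.928932 ∉ [0.1, 1.1) → out
#6 (-3,-10): internal coord -3 + (-10)·λ' = +1.142136; +1.142136 ∉ [0.1, 1.1) → out
#7 (-7,-18): internal coord -7 + (-18)·λ' = +0.455844; +0.455844 ∈ [0.1, 1.1) → IN Λ
#8 (2,0): internal coord 2 + (0)·λ' = +2.000000; +2.000000 ∉ [0.1, 1.1) → out
#9 (-8,-20): internal coord -8 + (-20)·λ' = +0.284271; +0.284271 ∈ [0.1, 1.1) → IN Λ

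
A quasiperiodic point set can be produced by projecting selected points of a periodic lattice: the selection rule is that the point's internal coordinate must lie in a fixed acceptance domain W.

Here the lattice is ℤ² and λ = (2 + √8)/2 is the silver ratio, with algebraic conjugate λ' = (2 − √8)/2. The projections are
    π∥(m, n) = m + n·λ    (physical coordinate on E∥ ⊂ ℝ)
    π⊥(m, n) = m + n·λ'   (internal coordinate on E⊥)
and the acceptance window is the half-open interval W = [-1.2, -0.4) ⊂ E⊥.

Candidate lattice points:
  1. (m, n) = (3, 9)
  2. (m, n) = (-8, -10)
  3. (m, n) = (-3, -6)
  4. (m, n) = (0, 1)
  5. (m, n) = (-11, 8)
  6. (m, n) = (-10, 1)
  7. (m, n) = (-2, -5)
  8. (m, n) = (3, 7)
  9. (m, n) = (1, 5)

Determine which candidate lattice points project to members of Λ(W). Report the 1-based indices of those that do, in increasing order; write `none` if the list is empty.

Compute λ' = (2−√8)/2 = -0.414214, so π⊥(m,n) = m -0.414214·n.
candidate 1: (m,n)=(3,9) → π∥ = 3+9·λ ≈ 24.727922, π⊥ = 3+9·λ' ≈ -0.727922 ∈ [-1.2, -0.4) ⇒ IN Λ
candidate 2: (m,n)=(-8,-10) → π∥ = -8-10·λ ≈ -32.142136, π⊥ = -8-10·λ' ≈ -3.857864 ∉ [-1.2, -0.4) ⇒ out
candidate 3: (m,n)=(-3,-6) → π∥ = -3-6·λ ≈ -17.485281, π⊥ = -3-6·λ' ≈ -0.514719 ∈ [-1.2, -0.4) ⇒ IN Λ
candidate 4: (m,n)=(0,1) → π∥ = 0+1·λ ≈ 2.414214, π⊥ = 0+1·λ' ≈ -0.414214 ∈ [-1.2, -0.4) ⇒ IN Λ
candidate 5: (m,n)=(-11,8) → π∥ = -11+8·λ ≈ 8.313708, π⊥ = -11+8·λ' ≈ -14.313708 ∉ [-1.2, -0.4) ⇒ out
candidate 6: (m,n)=(-10,1) → π∥ = -10+1·λ ≈ -7.585786, π⊥ = -10+1·λ' ≈ -10.414214 ∉ [-1.2, -0.4) ⇒ out
candidate 7: (m,n)=(-2,-5) → π∥ = -2-5·λ ≈ -14.071068, π⊥ = -2-5·λ' ≈ 0.071068 ∉ [-1.2, -0.4) ⇒ out
candidate 8: (m,n)=(3,7) → π∥ = 3+7·λ ≈ 19.899495, π⊥ = 3+7·λ' ≈ 0.100505 ∉ [-1.2, -0.4) ⇒ out
candidate 9: (m,n)=(1,5) → π∥ = 1+5·λ ≈ 13.071068, π⊥ = 1+5·λ' ≈ -1.071068 ∈ [-1.2, -0.4) ⇒ IN Λ

1, 3, 4, 9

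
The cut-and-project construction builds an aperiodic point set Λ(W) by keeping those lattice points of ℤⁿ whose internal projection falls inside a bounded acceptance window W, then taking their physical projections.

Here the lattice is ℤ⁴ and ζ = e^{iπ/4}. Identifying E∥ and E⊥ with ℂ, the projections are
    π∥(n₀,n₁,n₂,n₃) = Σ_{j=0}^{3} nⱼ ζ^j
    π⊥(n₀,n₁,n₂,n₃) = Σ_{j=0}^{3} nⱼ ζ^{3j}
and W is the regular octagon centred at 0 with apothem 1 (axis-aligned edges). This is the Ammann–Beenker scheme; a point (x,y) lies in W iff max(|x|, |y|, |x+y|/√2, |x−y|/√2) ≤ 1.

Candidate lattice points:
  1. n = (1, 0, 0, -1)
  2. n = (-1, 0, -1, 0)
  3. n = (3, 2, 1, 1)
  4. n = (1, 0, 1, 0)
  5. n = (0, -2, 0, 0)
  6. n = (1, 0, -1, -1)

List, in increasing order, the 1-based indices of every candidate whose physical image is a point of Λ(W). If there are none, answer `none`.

1, 6

Internal map: ζ^{3j} for j=0..3 gives (1,0), (−√2/2,√2/2), (0,−1), (√2/2,√2/2).
#1 (1, 0, 0, -1): internal (0.29289, -0.70711); octagon support 0.70711 vs apothem 1 → ∈ W
#2 (-1, 0, -1, 0): internal (-1.00000, 1.00000); octagon support 1.41421 vs apothem 1 → ∉ W
#3 (3, 2, 1, 1): internal (2.29289, 1.12132); octagon support 2.41421 vs apothem 1 → ∉ W
#4 (1, 0, 1, 0): internal (1.00000, -1.00000); octagon support 1.41421 vs apothem 1 → ∉ W
#5 (0, -2, 0, 0): internal (1.41421, -1.41421); octagon support 2.00000 vs apothem 1 → ∉ W
#6 (1, 0, -1, -1): internal (0.29289, 0.29289); octagon support 0.41421 vs apothem 1 → ∈ W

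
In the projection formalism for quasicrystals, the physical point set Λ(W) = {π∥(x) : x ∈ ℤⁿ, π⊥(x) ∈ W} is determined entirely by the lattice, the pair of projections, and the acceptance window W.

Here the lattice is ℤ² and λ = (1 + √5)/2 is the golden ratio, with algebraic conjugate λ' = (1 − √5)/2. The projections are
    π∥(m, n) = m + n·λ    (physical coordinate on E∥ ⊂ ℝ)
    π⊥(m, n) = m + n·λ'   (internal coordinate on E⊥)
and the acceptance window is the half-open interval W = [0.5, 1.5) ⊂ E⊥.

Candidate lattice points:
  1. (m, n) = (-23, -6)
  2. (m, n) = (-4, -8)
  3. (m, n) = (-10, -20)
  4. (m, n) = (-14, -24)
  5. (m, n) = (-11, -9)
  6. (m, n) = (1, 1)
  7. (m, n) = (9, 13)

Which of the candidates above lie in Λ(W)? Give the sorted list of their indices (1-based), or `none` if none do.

2, 4, 7

Numerically λ ≈ 1.61803 and λ' = −1/λ ≈ -0.61803.
[1] lift (-23,-6): star map gives -19.29180; window check 0.5 ≤ -19.29180 < 1.5 is false → out
[2] lift (-4,-8): star map gives 0.94427; window check 0.5 ≤ 0.94427 < 1.5 is true → IN Λ
[3] lift (-10,-20): star map gives 2.36068; window check 0.5 ≤ 2.36068 < 1.5 is false → out
[4] lift (-14,-24): star map gives 0.83282; window check 0.5 ≤ 0.83282 < 1.5 is true → IN Λ
[5] lift (-11,-9): star map gives -5.43769; window check 0.5 ≤ -5.43769 < 1.5 is false → out
[6] lift (1,1): star map gives 0.38197; window check 0.5 ≤ 0.38197 < 1.5 is false → out
[7] lift (9,13): star map gives 0.96556; window check 0.5 ≤ 0.96556 < 1.5 is true → IN Λ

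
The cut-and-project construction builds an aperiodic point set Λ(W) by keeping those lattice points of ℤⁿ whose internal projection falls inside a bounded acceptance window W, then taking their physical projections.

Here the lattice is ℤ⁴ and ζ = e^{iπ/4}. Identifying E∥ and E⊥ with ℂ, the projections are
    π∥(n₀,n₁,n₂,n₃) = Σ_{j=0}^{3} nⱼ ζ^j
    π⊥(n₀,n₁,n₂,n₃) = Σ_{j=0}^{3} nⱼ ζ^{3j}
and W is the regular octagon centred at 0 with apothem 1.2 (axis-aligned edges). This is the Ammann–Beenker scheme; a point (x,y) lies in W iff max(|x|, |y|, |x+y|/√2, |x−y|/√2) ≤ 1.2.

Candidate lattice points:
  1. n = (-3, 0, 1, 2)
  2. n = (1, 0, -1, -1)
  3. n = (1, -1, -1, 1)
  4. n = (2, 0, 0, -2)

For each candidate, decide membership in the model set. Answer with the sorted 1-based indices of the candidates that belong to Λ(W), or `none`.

2

π⊥(n) = n₀ + n₁ζ³ + n₂ζ⁶ + n₃ζ⁹ where ζ = e^{iπ/4}.
candidate 1: n = (-3, 0, 1, 2) → π⊥ ≈ (-1.58579, +0.41421); max(|x|,|y|,|x±y|/√2) = 1.58579 > 1.2 ⇒ ∉ W
candidate 2: n = (1, 0, -1, -1) → π⊥ ≈ (+0.29289, +0.29289); max(|x|,|y|,|x±y|/√2) = 0.41421 ≤ 1.2 ⇒ ∈ W
candidate 3: n = (1, -1, -1, 1) → π⊥ ≈ (+2.41421, +1.00000); max(|x|,|y|,|x±y|/√2) = 2.41421 > 1.2 ⇒ ∉ W
candidate 4: n = (2, 0, 0, -2) → π⊥ ≈ (+0.58579, -1.41421); max(|x|,|y|,|x±y|/√2) = 1.41421 > 1.2 ⇒ ∉ W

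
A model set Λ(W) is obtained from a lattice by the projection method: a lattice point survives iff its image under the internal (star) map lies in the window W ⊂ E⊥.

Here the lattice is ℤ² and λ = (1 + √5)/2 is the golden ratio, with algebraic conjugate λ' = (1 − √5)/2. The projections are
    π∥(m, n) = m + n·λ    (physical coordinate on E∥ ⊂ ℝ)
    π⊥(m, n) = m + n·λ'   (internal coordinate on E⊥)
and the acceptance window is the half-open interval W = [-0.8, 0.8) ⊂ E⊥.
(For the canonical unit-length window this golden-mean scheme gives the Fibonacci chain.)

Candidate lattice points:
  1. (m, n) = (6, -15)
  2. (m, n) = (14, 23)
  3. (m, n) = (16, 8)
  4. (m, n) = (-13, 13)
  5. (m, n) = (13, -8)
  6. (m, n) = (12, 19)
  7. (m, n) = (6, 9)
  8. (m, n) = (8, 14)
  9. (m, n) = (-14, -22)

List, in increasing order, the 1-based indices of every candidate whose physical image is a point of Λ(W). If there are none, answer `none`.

λ' = (1−√5)/2 ≈ -0.61803.
[1] lift (6,-15): star map gives 15.27051; window check -0.8 ≤ 15.27051 < 0.8 is false → out
[2] lift (14,23): star map gives -0.21478; window check -0.8 ≤ -0.21478 < 0.8 is true → IN Λ
[3] lift (16,8): star map gives 11.05573; window check -0.8 ≤ 11.05573 < 0.8 is false → out
[4] lift (-13,13): star map gives -21.03444; window check -0.8 ≤ -21.03444 < 0.8 is false → out
[5] lift (13,-8): star map gives 17.94427; window check -0.8 ≤ 17.94427 < 0.8 is false → out
[6] lift (12,19): star map gives 0.25735; window check -0.8 ≤ 0.25735 < 0.8 is true → IN Λ
[7] lift (6,9): star map gives 0.43769; window check -0.8 ≤ 0.43769 < 0.8 is true → IN Λ
[8] lift (8,14): star map gives -0.65248; window check -0.8 ≤ -0.65248 < 0.8 is true → IN Λ
[9] lift (-14,-22): star map gives -0.40325; window check -0.8 ≤ -0.40325 < 0.8 is true → IN Λ

2, 6, 7, 8, 9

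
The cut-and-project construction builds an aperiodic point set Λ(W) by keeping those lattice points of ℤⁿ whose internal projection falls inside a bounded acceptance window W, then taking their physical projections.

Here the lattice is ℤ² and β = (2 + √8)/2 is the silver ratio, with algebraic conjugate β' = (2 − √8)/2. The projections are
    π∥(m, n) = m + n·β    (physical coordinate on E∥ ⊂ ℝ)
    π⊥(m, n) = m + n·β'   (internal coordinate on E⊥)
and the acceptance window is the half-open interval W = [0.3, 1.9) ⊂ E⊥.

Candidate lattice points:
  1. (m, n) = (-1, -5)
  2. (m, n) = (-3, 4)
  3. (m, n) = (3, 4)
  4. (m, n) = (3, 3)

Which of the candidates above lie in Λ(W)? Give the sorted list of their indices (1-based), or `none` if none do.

Numerically β ≈ 2.4142 and β' = −1/β ≈ -0.4142.
#1 (-1,-5): internal coord -1 + (-5)·β' = +1.0711; +1.0711 ∈ [0.3, 1.9) → IN Λ
#2 (-3,4): internal coord -3 + (4)·β' = -4.6569; -4.6569 ∉ [0.3, 1.9) → out
#3 (3,4): internal coord 3 + (4)·β' = +1.3431; +1.3431 ∈ [0.3, 1.9) → IN Λ
#4 (3,3): internal coord 3 + (3)·β' = +1.7574; +1.7574 ∈ [0.3, 1.9) → IN Λ

1, 3, 4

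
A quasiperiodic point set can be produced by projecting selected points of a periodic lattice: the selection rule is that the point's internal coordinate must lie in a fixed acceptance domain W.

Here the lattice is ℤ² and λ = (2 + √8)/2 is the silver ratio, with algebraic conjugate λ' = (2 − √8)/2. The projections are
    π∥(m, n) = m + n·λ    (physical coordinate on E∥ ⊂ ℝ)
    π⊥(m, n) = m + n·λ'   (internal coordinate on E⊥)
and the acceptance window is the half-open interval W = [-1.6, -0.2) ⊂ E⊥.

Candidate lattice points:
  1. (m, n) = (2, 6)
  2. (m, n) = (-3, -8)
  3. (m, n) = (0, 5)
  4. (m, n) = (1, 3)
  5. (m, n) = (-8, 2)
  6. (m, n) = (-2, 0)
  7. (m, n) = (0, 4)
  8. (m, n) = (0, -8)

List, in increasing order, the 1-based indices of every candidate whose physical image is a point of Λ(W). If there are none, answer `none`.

1, 4

Compute λ' = (2−√8)/2 = -0.4142, so π⊥(m,n) = m -0.4142·n.
candidate 1: (m,n)=(2,6) → π∥ = 2+6·λ ≈ 16.4853, π⊥ = 2+6·λ' ≈ -0.4853 ∈ [-1.6, -0.2) ⇒ IN Λ
candidate 2: (m,n)=(-3,-8) → π∥ = -3-8·λ ≈ -22.3137, π⊥ = -3-8·λ' ≈ 0.3137 ∉ [-1.6, -0.2) ⇒ out
candidate 3: (m,n)=(0,5) → π∥ = 0+5·λ ≈ 12.0711, π⊥ = 0+5·λ' ≈ -2.0711 ∉ [-1.6, -0.2) ⇒ out
candidate 4: (m,n)=(1,3) → π∥ = 1+3·λ ≈ 8.2426, π⊥ = 1+3·λ' ≈ -0.2426 ∈ [-1.6, -0.2) ⇒ IN Λ
candidate 5: (m,n)=(-8,2) → π∥ = -8+2·λ ≈ -3.1716, π⊥ = -8+2·λ' ≈ -8.8284 ∉ [-1.6, -0.2) ⇒ out
candidate 6: (m,n)=(-2,0) → π∥ = -2+0·λ ≈ -2.0000, π⊥ = -2+0·λ' ≈ -2.0000 ∉ [-1.6, -0.2) ⇒ out
candidate 7: (m,n)=(0,4) → π∥ = 0+4·λ ≈ 9.6569, π⊥ = 0+4·λ' ≈ -1.6569 ∉ [-1.6, -0.2) ⇒ out
candidate 8: (m,n)=(0,-8) → π∥ = 0-8·λ ≈ -19.3137, π⊥ = 0-8·λ' ≈ 3.3137 ∉ [-1.6, -0.2) ⇒ out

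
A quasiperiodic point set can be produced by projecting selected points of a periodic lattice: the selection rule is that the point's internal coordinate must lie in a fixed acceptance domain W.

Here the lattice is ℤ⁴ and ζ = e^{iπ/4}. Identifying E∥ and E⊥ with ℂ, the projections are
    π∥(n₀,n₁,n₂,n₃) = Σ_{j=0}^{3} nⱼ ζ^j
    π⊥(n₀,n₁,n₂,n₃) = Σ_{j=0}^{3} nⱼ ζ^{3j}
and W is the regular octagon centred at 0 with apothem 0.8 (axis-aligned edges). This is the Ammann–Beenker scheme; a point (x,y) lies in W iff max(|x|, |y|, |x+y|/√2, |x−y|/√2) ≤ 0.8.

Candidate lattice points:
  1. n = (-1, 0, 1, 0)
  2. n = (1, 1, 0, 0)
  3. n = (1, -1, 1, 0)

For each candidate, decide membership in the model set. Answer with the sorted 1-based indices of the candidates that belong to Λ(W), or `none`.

With ζ = e^{iπ/4} the internal vectors are ζ^0,ζ^3,ζ^6,ζ^9.
candidate 1: n = (-1, 0, 1, 0) → π⊥ ≈ (-1.0000, -1.0000); max(|x|,|y|,|x±y|/√2) = 1.4142 > 0.8 ⇒ ∉ W
candidate 2: n = (1, 1, 0, 0) → π⊥ ≈ (+0.2929, +0.7071); max(|x|,|y|,|x±y|/√2) = 0.7071 ≤ 0.8 ⇒ ∈ W
candidate 3: n = (1, -1, 1, 0) → π⊥ ≈ (+1.7071, -1.7071); max(|x|,|y|,|x±y|/√2) = 2.4142 > 0.8 ⇒ ∉ W

2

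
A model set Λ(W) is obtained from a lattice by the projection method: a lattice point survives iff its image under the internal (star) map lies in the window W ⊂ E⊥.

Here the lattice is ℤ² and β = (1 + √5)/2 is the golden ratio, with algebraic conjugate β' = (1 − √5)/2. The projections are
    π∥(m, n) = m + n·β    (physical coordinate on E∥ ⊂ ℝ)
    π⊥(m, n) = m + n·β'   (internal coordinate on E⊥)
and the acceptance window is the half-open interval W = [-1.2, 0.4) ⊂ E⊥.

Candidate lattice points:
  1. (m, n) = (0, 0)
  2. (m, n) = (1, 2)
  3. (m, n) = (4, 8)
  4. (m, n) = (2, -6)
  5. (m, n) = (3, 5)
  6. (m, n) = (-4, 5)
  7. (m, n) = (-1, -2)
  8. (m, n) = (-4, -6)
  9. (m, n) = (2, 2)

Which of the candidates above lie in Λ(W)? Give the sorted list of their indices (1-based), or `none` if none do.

1, 2, 3, 5, 7, 8

Numerically β ≈ 1.618034 and β' = −1/β ≈ -0.618034.
[1] lift (0,0): star map gives 0.000000; window check -1.2 ≤ 0.000000 < 0.4 is true → IN Λ
[2] lift (1,2): star map gives -0.236068; window check -1.2 ≤ -0.236068 < 0.4 is true → IN Λ
[3] lift (4,8): star map gives -0.944272; window check -1.2 ≤ -0.944272 < 0.4 is true → IN Λ
[4] lift (2,-6): star map gives 5.708204; window check -1.2 ≤ 5.708204 < 0.4 is false → out
[5] lift (3,5): star map gives -0.090170; window check -1.2 ≤ -0.090170 < 0.4 is true → IN Λ
[6] lift (-4,5): star map gives -7.090170; window check -1.2 ≤ -7.090170 < 0.4 is false → out
[7] lift (-1,-2): star map gives 0.236068; window check -1.2 ≤ 0.236068 < 0.4 is true → IN Λ
[8] lift (-4,-6): star map gives -0.291796; window check -1.2 ≤ -0.291796 < 0.4 is true → IN Λ
[9] lift (2,2): star map gives 0.763932; window check -1.2 ≤ 0.763932 < 0.4 is false → out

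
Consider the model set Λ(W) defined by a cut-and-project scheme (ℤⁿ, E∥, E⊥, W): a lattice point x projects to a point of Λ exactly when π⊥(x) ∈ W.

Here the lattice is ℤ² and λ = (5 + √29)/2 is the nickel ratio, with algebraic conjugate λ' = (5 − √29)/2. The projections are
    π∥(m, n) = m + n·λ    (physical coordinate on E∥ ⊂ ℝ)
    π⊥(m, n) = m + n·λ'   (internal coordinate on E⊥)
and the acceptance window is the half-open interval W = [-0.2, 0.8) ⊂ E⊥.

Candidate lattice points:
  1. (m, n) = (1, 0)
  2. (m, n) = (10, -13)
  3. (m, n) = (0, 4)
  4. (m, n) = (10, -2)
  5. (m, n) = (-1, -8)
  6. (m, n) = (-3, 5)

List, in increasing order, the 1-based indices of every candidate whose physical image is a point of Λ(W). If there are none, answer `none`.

5

Numerically λ ≈ 5.1926 and λ' = −1/λ ≈ -0.1926.
candidate 1: (m,n)=(1,0) → π∥ = 1+0·λ ≈ 1.0000, π⊥ = 1+0·λ' ≈ 1.0000 ∉ [-0.2, 0.8) ⇒ out
candidate 2: (m,n)=(10,-13) → π∥ = 10-13·λ ≈ -57.5036, π⊥ = 10-13·λ' ≈ 12.5036 ∉ [-0.2, 0.8) ⇒ out
candidate 3: (m,n)=(0,4) → π∥ = 0+4·λ ≈ 20.7703, π⊥ = 0+4·λ' ≈ -0.7703 ∉ [-0.2, 0.8) ⇒ out
candidate 4: (m,n)=(10,-2) → π∥ = 10-2·λ ≈ -0.3852, π⊥ = 10-2·λ' ≈ 10.3852 ∉ [-0.2, 0.8) ⇒ out
candidate 5: (m,n)=(-1,-8) → π∥ = -1-8·λ ≈ -42.5407, π⊥ = -1-8·λ' ≈ 0.5407 ∈ [-0.2, 0.8) ⇒ IN Λ
candidate 6: (m,n)=(-3,5) → π∥ = -3+5·λ ≈ 22.9629, π⊥ = -3+5·λ' ≈ -3.9629 ∉ [-0.2, 0.8) ⇒ out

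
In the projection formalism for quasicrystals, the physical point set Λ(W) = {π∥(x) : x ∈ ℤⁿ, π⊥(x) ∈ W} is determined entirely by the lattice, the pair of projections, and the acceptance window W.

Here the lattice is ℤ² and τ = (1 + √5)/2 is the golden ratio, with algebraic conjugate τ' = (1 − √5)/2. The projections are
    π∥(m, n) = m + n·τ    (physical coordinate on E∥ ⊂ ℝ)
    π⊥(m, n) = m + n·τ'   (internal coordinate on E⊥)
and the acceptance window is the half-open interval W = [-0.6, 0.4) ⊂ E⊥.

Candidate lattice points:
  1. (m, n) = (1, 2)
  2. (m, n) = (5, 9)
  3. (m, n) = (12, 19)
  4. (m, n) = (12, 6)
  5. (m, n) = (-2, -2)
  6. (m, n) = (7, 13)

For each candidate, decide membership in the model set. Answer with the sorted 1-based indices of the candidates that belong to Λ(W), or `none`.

1, 2, 3

τ' = (1−√5)/2 ≈ -0.61803.
[1] lift (1,2): star map gives -0.23607; window check -0.6 ≤ -0.23607 < 0.4 is true → IN Λ
[2] lift (5,9): star map gives -0.56231; window check -0.6 ≤ -0.56231 < 0.4 is true → IN Λ
[3] lift (12,19): star map gives 0.25735; window check -0.6 ≤ 0.25735 < 0.4 is true → IN Λ
[4] lift (12,6): star map gives 8.29180; window check -0.6 ≤ 8.29180 < 0.4 is false → out
[5] lift (-2,-2): star map gives -0.76393; window check -0.6 ≤ -0.76393 < 0.4 is false → out
[6] lift (7,13): star map gives -1.03444; window check -0.6 ≤ -1.03444 < 0.4 is false → out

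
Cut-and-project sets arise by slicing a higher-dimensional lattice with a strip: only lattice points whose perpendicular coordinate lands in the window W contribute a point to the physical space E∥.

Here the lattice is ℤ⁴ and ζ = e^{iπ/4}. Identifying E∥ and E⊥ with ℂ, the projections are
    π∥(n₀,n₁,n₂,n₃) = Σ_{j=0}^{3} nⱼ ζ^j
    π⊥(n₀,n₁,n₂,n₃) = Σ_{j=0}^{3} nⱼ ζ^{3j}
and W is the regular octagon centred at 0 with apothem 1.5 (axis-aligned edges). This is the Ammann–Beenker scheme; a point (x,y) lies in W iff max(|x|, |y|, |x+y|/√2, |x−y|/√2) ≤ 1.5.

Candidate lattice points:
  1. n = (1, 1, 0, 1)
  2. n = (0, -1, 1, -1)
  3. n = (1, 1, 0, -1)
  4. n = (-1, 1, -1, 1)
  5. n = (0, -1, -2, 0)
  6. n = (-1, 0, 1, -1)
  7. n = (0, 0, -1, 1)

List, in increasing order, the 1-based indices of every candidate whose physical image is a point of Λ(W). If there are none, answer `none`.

Internal map: ζ^{3j} for j=0..3 gives (1,0), (−√2/2,√2/2), (0,−1), (√2/2,√2/2).
candidate 1: n = (1, 1, 0, 1) → π⊥ ≈ (+1.0000, +1.4142); max(|x|,|y|,|x±y|/√2) = 1.7071 > 1.5 ⇒ ∉ W
candidate 2: n = (0, -1, 1, -1) → π⊥ ≈ (+0.0000, -2.4142); max(|x|,|y|,|x±y|/√2) = 2.4142 > 1.5 ⇒ ∉ W
candidate 3: n = (1, 1, 0, -1) → π⊥ ≈ (-0.4142, +0.0000); max(|x|,|y|,|x±y|/√2) = 0.4142 ≤ 1.5 ⇒ ∈ W
candidate 4: n = (-1, 1, -1, 1) → π⊥ ≈ (-1.0000, +2.4142); max(|x|,|y|,|x±y|/√2) = 2.4142 > 1.5 ⇒ ∉ W
candidate 5: n = (0, -1, -2, 0) → π⊥ ≈ (+0.7071, +1.2929); max(|x|,|y|,|x±y|/√2) = 1.4142 ≤ 1.5 ⇒ ∈ W
candidate 6: n = (-1, 0, 1, -1) → π⊥ ≈ (-1.7071, -1.7071); max(|x|,|y|,|x±y|/√2) = 2.4142 > 1.5 ⇒ ∉ W
candidate 7: n = (0, 0, -1, 1) → π⊥ ≈ (+0.7071, +1.7071); max(|x|,|y|,|x±y|/√2) = 1.7071 > 1.5 ⇒ ∉ W

3, 5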